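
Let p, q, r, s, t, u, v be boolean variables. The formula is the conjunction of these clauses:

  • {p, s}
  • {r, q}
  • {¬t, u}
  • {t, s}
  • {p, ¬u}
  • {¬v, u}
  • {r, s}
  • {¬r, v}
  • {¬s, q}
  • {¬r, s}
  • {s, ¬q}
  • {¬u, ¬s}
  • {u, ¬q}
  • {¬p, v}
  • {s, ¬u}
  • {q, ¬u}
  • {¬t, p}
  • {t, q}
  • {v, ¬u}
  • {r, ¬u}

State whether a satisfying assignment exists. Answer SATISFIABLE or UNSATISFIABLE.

UNSATISFIABLE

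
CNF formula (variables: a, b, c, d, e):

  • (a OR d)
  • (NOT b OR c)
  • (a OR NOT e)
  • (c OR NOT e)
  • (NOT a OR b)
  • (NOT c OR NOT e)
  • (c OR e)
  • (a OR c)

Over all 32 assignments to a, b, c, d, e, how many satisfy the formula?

4

Satisfying assignments:
  a=F b=F c=T d=T e=F
  a=F b=T c=T d=T e=F
  a=T b=T c=T d=F e=F
  a=T b=T c=T d=T e=F
That's 4 in total.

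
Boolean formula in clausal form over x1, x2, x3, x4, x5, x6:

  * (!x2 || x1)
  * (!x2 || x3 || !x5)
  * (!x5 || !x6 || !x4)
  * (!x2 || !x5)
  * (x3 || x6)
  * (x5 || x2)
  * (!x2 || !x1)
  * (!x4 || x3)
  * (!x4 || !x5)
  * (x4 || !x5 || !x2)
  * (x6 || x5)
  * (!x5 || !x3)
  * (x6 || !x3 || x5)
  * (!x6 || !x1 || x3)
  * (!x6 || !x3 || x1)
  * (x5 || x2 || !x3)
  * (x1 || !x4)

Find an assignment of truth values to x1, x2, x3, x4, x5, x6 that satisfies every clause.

Set x1 = False and propagate.
  then x2 is forced to False.
  then x5 is forced to True.
  then x4 is forced to False.
  then x3 is forced to False.
  then x6 is forced to True.
Check each clause:
  1. (!x2 || x1) — !x2 is true.
  2. (!x2 || !x5 || x3) — !x2 is true.
  3. (!x4 || !x5 || !x6) — !x4 is true.
  4. (!x2 || !x5) — !x2 is true.
  5. (x3 || x6) — x6 is true.
  6. (x2 || x5) — x5 is true.
  7. (!x1 || !x2) — !x2 is true.
  8. (x3 || !x4) — !x4 is true.
  9. (!x4 || !x5) — !x4 is true.
  10. (!x5 || !x2 || x4) — !x2 is true.
  11. (x6 || x5) — x5 is true.
  12. (!x3 || !x5) — !x3 is true.
  13. (!x3 || x5 || x6) — !x3 is true.
  14. (!x1 || x3 || !x6) — !x1 is true.
  15. (x1 || !x6 || !x3) — !x3 is true.
  16. (x2 || x5 || !x3) — x5 is true.
  17. (!x4 || x1) — !x4 is true.

x1 = 0  x2 = 0  x3 = 0  x4 = 0  x5 = 1  x6 = 1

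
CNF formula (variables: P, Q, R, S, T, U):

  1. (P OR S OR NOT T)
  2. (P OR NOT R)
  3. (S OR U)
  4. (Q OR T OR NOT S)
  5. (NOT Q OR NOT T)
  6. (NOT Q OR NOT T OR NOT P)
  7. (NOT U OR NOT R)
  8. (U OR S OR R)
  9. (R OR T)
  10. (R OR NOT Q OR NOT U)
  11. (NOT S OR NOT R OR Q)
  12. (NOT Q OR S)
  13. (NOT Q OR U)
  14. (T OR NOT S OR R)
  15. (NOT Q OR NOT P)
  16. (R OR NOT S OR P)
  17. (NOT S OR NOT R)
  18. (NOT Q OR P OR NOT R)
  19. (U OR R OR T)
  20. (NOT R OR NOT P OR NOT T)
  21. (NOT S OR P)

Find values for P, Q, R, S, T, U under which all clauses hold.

P=T, Q=F, R=F, S=T, T=T, U=T

Check each clause:
  1. (S OR NOT T OR P) — P is true.
  2. (NOT R OR P) — P is true.
  3. (U OR S) — S is true.
  4. (NOT S OR Q OR T) — T is true.
  5. (NOT T OR NOT Q) — NOT Q is true.
  6. (NOT P OR NOT T OR NOT Q) — NOT Q is true.
  7. (NOT U OR NOT R) — NOT R is true.
  8. (U OR S OR R) — S is true.
  9. (T OR R) — T is true.
  10. (NOT U OR NOT Q OR R) — NOT Q is true.
  11. (NOT R OR Q OR NOT S) — NOT R is true.
  12. (S OR NOT Q) — S is true.
  13. (U OR NOT Q) — U is true.
  14. (NOT S OR R OR T) — T is true.
  15. (NOT Q OR NOT P) — NOT Q is true.
  16. (NOT S OR P OR R) — P is true.
  17. (NOT S OR NOT R) — NOT R is true.
  18. (P OR NOT R OR NOT Q) — P is true.
  19. (R OR T OR U) — T is true.
  20. (NOT T OR NOT P OR NOT R) — NOT R is true.
  21. (NOT S OR P) — P is true.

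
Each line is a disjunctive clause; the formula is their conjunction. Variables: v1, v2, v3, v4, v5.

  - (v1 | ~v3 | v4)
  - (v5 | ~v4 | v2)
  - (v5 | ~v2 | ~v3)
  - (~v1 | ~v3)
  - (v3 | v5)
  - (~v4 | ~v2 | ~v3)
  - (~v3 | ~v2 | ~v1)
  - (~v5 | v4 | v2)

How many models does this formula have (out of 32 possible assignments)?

7

The models are:
  v1=F v2=F v3=F v4=T v5=T
  v1=F v2=F v3=T v4=T v5=T
  v1=F v2=T v3=F v4=F v5=T
  v1=F v2=T v3=F v4=T v5=T
  v1=T v2=F v3=F v4=T v5=T
  v1=T v2=T v3=F v4=F v5=T
  v1=T v2=T v3=F v4=T v5=T
That's 7 in total.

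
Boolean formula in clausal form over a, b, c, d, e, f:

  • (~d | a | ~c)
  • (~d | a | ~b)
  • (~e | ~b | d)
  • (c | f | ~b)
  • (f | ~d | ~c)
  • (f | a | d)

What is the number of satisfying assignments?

Case analysis on d and a:
  d=T, a=T: e free; 5 ways for (b,c,f) × 2^1 = 10.
  d=T, a=F: remaining (b,c,e,f) ∈ {(F,F,F,F); (F,F,F,T); (F,F,T,F); (F,F,T,T)} — 4.
  d=F, a=T: 11 of the 16 assignments to (b,c,e,f) work.
  d=F, a=F: c free; 3 ways for (b,e,f) × 2^1 = 6.
Total: 10 + 4 + 11 + 6 = 31.

31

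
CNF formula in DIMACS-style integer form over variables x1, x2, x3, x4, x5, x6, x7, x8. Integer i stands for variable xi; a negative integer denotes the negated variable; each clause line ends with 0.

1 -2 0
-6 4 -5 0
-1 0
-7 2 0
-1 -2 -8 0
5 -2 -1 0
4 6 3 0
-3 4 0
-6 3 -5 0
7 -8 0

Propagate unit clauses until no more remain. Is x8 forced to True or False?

(NOT x1) is a unit clause: x1 = False.
(NOT x2 OR x1) with x1 = False leaves only NOT x2, so x2 = False.
(x2 OR NOT x7) with x2 = False leaves only NOT x7, so x7 = False.
(NOT x8 OR x7) with x7 = False leaves only NOT x8, so x8 = False.

False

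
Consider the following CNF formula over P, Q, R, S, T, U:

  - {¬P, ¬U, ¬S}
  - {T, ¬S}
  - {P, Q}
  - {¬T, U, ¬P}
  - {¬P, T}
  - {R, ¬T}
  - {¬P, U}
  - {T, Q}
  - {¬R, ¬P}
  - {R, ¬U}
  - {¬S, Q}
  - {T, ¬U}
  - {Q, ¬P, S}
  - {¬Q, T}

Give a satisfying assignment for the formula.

P = False, Q = True, R = True, S = True, T = True, U = True

Try P = False.
  then Q is forced to True.
  then T is forced to True.
  then R is forced to True.
S, U are now unconstrained; take S = True, U = True.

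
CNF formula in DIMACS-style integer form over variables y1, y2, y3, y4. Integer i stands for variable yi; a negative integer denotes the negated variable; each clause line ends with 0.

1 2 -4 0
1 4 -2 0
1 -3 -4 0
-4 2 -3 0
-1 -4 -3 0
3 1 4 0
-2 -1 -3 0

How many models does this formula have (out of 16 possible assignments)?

The models are:
  y1=0 y2=0 y3=1 y4=0
  y1=0 y2=1 y3=0 y4=1
  y1=1 y2=0 y3=0 y4=0
  y1=1 y2=0 y3=0 y4=1
  y1=1 y2=0 y3=1 y4=0
  y1=1 y2=1 y3=0 y4=0
  y1=1 y2=1 y3=0 y4=1
Count: 7.

7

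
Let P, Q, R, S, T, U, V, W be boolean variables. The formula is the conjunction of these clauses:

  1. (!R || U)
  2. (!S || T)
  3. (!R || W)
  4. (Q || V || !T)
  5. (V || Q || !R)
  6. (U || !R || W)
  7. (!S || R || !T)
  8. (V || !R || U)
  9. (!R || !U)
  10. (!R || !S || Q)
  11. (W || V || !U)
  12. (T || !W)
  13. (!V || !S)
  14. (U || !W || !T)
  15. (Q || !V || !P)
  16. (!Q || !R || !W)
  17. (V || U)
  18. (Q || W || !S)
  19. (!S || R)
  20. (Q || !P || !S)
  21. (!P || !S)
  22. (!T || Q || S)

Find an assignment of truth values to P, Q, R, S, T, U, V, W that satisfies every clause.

P = F, Q = T, R = F, S = F, T = T, U = T, V = F, W = T

Pure literal: P appears only negated; assign P = False.
Try Q = True.
Set R = False and propagate.
  then S is forced to False.
For the remaining variables, T = True, U = True, V = False, W = True works.
Every clause has at least one true literal under this assignment.
Check each clause:
  1. (U || !R) — !R is true.
  2. (!S || T) — !S is true.
  3. (!R || W) — W is true.
  4. (V || Q || !T) — Q is true.
  5. (V || Q || !R) — Q is true.
  6. (!R || U || W) — W is true.
  7. (!T || !S || R) — !S is true.
  8. (!R || U || V) — !R is true.
  9. (!U || !R) — !R is true.
  10. (!R || !S || Q) — Q is true.
  11. (V || W || !U) — W is true.
  12. (!W || T) — T is true.
  13. (!S || !V) — !V is true.
  14. (U || !T || !W) — U is true.
  15. (Q || !V || !P) — !V is true.
  16. (!Q || !W || !R) — !R is true.
  17. (V || U) — U is true.
  18. (!S || Q || W) — W is true.
  19. (!S || R) — !S is true.
  20. (Q || !P || !S) — Q is true.
  21. (!P || !S) — !S is true.
  22. (!T || S || Q) — Q is true.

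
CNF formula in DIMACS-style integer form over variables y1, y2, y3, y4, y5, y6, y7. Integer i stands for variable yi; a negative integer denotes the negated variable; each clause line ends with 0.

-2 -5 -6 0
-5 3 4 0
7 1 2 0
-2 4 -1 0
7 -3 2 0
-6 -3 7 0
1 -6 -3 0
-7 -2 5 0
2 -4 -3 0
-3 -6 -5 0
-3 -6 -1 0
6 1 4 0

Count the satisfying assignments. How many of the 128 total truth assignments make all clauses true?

34

Case analysis on y3 and y2:
  y3=T, y2=T: y1 free; 3 ways for (y4,y5,y6,y7) × 2^1 = 6.
  y3=T, y2=F: remaining (y1,y4,y5,y6,y7) ∈ {(T,F,F,F,T); (T,F,T,F,T)} — 2.
  y3=F, y2=T: 9 of the 32 assignments to (y1,y4,y5,y6,y7) work.
  y3=F, y2=F: 17 of the 32 assignments to (y1,y4,y5,y6,y7) work.
Total: 6 + 2 + 9 + 17 = 34.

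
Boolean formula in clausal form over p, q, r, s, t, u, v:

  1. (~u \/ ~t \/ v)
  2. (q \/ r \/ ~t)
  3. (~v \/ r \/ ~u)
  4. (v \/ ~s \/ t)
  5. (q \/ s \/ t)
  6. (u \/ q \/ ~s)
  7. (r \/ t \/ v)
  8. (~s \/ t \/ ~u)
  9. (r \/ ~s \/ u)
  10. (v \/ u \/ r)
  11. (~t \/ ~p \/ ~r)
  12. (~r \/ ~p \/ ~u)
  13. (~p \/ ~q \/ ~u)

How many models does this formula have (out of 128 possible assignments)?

22

Split on u, then r.
  u=T, r=T: 6 of the 32 assignments to (p,q,s,t,v) work.
  u=T, r=F: a clause becomes empty — 0.
  u=F, r=T: 12 of the 32 assignments to (p,q,s,t,v) work.
  u=F, r=F: remaining (p,q,s,t,v) ∈ {(F,T,F,F,T); (F,T,F,T,T); (T,T,F,F,T); (T,T,F,T,T)} — 4.
Total: 6 + 0 + 12 + 4 = 22.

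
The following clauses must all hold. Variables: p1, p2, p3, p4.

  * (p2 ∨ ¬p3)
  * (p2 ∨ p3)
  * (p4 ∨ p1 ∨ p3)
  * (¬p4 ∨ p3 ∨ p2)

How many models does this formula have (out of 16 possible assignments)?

7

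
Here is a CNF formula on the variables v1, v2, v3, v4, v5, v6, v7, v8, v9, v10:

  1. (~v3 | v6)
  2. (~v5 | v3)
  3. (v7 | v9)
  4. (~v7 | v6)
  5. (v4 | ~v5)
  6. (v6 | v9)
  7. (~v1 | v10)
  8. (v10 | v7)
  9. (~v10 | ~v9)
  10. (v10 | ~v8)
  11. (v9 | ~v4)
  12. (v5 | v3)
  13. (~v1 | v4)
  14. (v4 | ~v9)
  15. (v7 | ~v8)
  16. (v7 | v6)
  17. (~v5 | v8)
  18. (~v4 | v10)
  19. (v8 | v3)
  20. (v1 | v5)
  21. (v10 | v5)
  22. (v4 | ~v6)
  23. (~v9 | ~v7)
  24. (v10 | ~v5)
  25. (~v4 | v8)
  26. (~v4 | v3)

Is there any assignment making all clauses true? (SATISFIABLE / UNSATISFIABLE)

UNSATISFIABLE

v4 = True:
  propagation gives v9=True, v10=False; an empty clause results — contradiction.
v4 = False:
  propagation gives v5=False, v3=True, v6=True; an empty clause results — contradiction.
Every branch closes, so no satisfying assignment exists.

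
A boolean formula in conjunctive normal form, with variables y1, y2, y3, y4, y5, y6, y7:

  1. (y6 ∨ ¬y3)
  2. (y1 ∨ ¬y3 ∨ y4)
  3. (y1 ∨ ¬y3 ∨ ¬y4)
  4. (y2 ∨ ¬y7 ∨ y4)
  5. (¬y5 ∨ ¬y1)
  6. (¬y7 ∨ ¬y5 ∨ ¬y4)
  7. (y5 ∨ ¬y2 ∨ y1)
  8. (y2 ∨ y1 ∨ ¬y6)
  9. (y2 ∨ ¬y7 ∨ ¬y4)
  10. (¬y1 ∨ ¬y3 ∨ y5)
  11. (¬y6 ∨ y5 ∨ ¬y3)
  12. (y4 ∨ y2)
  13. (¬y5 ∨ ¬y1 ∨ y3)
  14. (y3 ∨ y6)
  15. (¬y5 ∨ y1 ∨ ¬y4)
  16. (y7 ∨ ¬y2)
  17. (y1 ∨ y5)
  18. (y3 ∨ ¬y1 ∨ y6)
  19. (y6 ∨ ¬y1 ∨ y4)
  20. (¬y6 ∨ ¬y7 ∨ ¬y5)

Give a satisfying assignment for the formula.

Try y1 = True.
  then y5 is forced to False.
  then y3 is forced to False.
  then y6 is forced to True.
Branch on y2: take y2 = False.
  then y4 is forced to True.
  then y7 is forced to False.

y1=T  y2=F  y3=F  y4=T  y5=F  y6=T  y7=F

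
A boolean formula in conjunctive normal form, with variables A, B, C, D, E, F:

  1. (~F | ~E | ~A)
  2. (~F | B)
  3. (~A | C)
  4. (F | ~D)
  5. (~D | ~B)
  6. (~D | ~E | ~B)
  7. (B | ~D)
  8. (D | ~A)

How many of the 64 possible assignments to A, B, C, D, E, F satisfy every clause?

Case analysis on D and B:
  D=T, B=T: a clause becomes empty — 0.
  D=T, B=F: a clause becomes empty — 0.
  D=F, B=T: forces A=F; C, E, F free → 2^3 = 8.
  D=F, B=F: remaining (A,C,E,F) ∈ {(F,F,F,F); (F,F,T,F); (F,T,F,F); (F,T,T,F)} — 4.
Total: 0 + 0 + 8 + 4 = 12.

12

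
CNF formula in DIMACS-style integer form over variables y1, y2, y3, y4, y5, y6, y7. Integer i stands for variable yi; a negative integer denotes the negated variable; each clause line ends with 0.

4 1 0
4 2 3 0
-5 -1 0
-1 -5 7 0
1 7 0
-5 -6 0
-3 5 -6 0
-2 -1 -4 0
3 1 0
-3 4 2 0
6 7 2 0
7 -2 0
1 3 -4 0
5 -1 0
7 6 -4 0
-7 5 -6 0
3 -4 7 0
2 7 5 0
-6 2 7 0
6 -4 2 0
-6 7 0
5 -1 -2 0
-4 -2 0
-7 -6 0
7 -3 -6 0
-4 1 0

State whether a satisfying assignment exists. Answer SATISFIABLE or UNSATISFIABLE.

y7 = True:
  y1 = True:
    propagation gives y5=False; an empty clause results — contradiction.
  y1 = False:
    propagation gives y4=True; an empty clause results — contradiction.
y7 = False:
  propagation gives y1=True, y5=False; an empty clause results — contradiction.
Every branch closes, so no satisfying assignment exists.

UNSATISFIABLE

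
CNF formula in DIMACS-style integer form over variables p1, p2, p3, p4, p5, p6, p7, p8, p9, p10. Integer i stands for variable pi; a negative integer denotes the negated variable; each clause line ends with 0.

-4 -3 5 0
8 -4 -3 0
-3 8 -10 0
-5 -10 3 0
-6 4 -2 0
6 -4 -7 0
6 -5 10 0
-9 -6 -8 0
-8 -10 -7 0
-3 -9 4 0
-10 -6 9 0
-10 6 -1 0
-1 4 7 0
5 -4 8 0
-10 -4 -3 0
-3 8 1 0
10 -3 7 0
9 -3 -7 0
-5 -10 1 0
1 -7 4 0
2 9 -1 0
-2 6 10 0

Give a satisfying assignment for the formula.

p1 = False, p2 = False, p3 = False, p4 = True, p5 = True, p6 = True, p7 = False, p8 = True, p9 = False, p10 = False

Branch on p1: take p1 = False.
Try p2 = False.
Branch on p3: take p3 = False.
For the remaining variables, p4 = True, p5 = True, p6 = True, p7 = False, p8 = True, p9 = False, p10 = False works.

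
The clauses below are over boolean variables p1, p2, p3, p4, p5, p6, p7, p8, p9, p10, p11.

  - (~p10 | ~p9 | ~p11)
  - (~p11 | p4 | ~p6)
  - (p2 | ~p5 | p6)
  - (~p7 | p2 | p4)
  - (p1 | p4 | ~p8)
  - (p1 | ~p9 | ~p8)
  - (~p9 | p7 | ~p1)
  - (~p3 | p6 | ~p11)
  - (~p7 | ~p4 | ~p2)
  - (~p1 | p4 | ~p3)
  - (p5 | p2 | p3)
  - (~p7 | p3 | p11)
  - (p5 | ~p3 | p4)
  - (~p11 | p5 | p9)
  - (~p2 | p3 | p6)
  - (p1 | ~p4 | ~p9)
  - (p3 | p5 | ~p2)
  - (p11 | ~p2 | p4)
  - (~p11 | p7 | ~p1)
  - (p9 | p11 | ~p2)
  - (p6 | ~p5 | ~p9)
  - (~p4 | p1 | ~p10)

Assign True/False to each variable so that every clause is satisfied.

Pure literal: p8 appears only negated; assign p8 = False.
Set p1 = False and propagate.
Set p2 = False and propagate.
Set p3 = False and propagate.
  then p5 is forced to True.
  then p6 is forced to True.
The remaining clauses are satisfied by p4 = False, p7 = False, p9 = False, p10 = True, p11 = False.
Every clause has at least one true literal under this assignment.
Check each clause:
  1. (~p9 | ~p11 | ~p10) — ~p11 is true.
  2. (~p6 | p4 | ~p11) — ~p11 is true.
  3. (p2 | ~p5 | p6) — p6 is true.
  4. (~p7 | p4 | p2) — ~p7 is true.
  5. (~p8 | p1 | p4) — ~p8 is true.
  6. (~p8 | p1 | ~p9) — ~p8 is true.
  7. (~p1 | ~p9 | p7) — ~p1 is true.
  8. (p6 | ~p3 | ~p11) — ~p11 is true.
  9. (~p4 | ~p2 | ~p7) — ~p7 is true.
  10. (p4 | ~p1 | ~p3) — ~p3 is true.
  11. (p2 | p3 | p5) — p5 is true.
  12. (p11 | ~p7 | p3) — ~p7 is true.
  13. (~p3 | p5 | p4) — ~p3 is true.
  14. (p9 | p5 | ~p11) — p5 is true.
  15. (~p2 | p3 | p6) — p6 is true.
  16. (~p4 | p1 | ~p9) — ~p4 is true.
  17. (~p2 | p5 | p3) — p5 is true.
  18. (p11 | ~p2 | p4) — ~p2 is true.
  19. (p7 | ~p1 | ~p11) — ~p11 is true.
  20. (p11 | p9 | ~p2) — ~p2 is true.
  21. (~p9 | p6 | ~p5) — p6 is true.
  22. (~p10 | ~p4 | p1) — ~p4 is true.

p1=F, p2=F, p3=F, p4=F, p5=T, p6=T, p7=F, p8=F, p9=F, p10=T, p11=F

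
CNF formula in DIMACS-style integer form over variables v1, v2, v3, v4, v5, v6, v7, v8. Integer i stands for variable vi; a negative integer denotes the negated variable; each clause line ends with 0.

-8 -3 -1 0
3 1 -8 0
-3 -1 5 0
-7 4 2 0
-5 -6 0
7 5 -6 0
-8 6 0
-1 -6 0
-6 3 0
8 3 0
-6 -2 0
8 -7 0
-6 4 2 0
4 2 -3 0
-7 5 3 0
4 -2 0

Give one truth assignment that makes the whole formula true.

v1=T, v2=F, v3=T, v4=T, v5=T, v6=F, v7=F, v8=F

Check each clause:
  1. (~v3 \/ ~v1 \/ ~v8) — ~v8 is true.
  2. (~v8 \/ v1 \/ v3) — ~v8 is true.
  3. (v5 \/ ~v1 \/ ~v3) — v5 is true.
  4. (v2 \/ v4 \/ ~v7) — ~v7 is true.
  5. (~v5 \/ ~v6) — ~v6 is true.
  6. (~v6 \/ v5 \/ v7) — ~v6 is true.
  7. (v6 \/ ~v8) — ~v8 is true.
  8. (~v1 \/ ~v6) — ~v6 is true.
  9. (v3 \/ ~v6) — ~v6 is true.
  10. (v3 \/ v8) — v3 is true.
  11. (~v2 \/ ~v6) — ~v6 is true.
  12. (~v7 \/ v8) — ~v7 is true.
  13. (~v6 \/ v2 \/ v4) — ~v6 is true.
  14. (~v3 \/ v4 \/ v2) — v4 is true.
  15. (v3 \/ ~v7 \/ v5) — ~v7 is true.
  16. (v4 \/ ~v2) — v4 is true.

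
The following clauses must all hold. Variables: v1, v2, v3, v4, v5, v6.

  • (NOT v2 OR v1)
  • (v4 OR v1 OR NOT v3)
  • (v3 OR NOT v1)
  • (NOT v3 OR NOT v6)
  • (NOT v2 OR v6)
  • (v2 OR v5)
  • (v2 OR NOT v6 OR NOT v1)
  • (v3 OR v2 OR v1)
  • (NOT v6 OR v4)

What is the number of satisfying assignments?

3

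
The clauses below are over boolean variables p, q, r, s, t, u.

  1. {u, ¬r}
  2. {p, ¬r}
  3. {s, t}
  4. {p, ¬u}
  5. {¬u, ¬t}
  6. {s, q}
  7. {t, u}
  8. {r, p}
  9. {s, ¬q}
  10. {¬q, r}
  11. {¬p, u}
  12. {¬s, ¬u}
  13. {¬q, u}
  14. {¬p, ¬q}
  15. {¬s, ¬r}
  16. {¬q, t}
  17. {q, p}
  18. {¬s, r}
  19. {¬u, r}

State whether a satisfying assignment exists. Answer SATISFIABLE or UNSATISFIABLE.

UNSATISFIABLE

u = True:
  propagation gives p=True, t=False, s=True; an empty clause results — contradiction.
u = False:
  propagation gives r=False, t=True, p=True; an empty clause results — contradiction.
Every branch closes, so no satisfying assignment exists.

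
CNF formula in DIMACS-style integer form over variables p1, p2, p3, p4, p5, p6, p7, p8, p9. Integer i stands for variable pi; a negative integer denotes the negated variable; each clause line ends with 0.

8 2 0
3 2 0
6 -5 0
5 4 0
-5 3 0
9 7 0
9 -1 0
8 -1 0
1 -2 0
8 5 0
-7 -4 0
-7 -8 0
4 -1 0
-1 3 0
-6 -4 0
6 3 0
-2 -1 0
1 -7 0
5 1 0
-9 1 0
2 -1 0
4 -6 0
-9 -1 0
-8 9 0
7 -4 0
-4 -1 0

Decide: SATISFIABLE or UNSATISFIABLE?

p1 = True:
  propagation gives p9=True; an empty clause results — contradiction.
p1 = False:
  propagation gives p2=False, p8=True, p3=True, p7=False; an empty clause results — contradiction.
Every branch closes, so no satisfying assignment exists.

UNSATISFIABLE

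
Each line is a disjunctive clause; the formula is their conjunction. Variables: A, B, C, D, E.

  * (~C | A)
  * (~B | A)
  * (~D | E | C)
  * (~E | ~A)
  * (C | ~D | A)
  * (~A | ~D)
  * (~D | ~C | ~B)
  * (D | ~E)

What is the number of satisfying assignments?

5

The models are:
  A=0 B=0 C=0 D=0 E=0
  A=1 B=0 C=0 D=0 E=0
  A=1 B=0 C=1 D=0 E=0
  A=1 B=1 C=0 D=0 E=0
  A=1 B=1 C=1 D=0 E=0
That's 5 in total.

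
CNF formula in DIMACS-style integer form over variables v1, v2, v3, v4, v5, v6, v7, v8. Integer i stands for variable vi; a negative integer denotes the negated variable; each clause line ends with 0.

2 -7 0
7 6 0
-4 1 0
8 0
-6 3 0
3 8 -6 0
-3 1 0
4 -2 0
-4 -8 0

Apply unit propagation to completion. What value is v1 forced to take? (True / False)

True

Unit clause (v8) sets v8 = True.
From (!v4 || !v8) and v8 = True: v4 = False.
From (!v2 || v4) and v4 = False: v2 = False.
In (!v7 || v2), v2 is now false; !v7 must hold, so v7 = False.
In (v7 || v6), v7 is now false; v6 must hold, so v6 = True.
From (v3 || !v6) and v6 = True: v3 = True.
In (!v3 || v1), !v3 is now false; v1 must hold, so v1 = True.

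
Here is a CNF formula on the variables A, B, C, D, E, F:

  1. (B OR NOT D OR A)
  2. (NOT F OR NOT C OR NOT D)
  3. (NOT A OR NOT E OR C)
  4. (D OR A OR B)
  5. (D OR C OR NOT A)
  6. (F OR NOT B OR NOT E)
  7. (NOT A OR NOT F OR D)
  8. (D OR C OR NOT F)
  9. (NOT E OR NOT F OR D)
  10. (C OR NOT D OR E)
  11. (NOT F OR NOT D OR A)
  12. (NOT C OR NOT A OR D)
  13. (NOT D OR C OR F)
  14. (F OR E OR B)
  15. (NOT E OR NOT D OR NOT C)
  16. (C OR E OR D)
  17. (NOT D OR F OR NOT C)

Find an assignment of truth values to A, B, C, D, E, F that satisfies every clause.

A = F, B = T, C = T, D = F, E = F, F = F

Check each clause:
  1. (B OR A OR NOT D) — B is true.
  2. (NOT D OR NOT C OR NOT F) — NOT F is true.
  3. (C OR NOT A OR NOT E) — C is true.
  4. (A OR B OR D) — B is true.
  5. (D OR NOT A OR C) — C is true.
  6. (NOT B OR F OR NOT E) — NOT E is true.
  7. (NOT A OR NOT F OR D) — NOT F is true.
  8. (D OR C OR NOT F) — NOT F is true.
  9. (D OR NOT E OR NOT F) — NOT F is true.
  10. (E OR NOT D OR C) — C is true.
  11. (NOT D OR A OR NOT F) — NOT F is true.
  12. (D OR NOT A OR NOT C) — NOT A is true.
  13. (NOT D OR F OR C) — C is true.
  14. (E OR B OR F) — B is true.
  15. (NOT C OR NOT D OR NOT E) — NOT E is true.
  16. (D OR E OR C) — C is true.
  17. (F OR NOT D OR NOT C) — NOT D is true.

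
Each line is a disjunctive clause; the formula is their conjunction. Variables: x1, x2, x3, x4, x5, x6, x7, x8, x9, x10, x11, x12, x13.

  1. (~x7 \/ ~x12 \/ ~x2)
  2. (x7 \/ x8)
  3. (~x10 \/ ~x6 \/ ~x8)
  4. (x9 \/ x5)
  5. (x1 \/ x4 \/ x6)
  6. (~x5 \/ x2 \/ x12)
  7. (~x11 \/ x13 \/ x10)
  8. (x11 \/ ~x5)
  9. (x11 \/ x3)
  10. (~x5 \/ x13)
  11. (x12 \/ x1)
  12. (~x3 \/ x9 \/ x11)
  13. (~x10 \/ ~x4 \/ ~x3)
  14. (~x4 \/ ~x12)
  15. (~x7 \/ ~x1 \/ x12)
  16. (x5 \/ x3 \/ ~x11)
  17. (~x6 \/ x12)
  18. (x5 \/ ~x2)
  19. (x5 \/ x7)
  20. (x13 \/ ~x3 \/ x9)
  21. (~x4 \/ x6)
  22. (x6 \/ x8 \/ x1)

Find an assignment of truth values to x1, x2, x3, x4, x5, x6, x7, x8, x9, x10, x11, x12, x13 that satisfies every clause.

x1=T, x2=F, x3=T, x4=F, x5=T, x6=F, x7=T, x8=F, x9=T, x10=F, x11=T, x12=T, x13=T

x9 occurs only positively in the remaining clauses — set x9 = True.
x13 occurs only positively in the remaining clauses — set x13 = True.
Branch on x1: take x1 = True.
The remaining clauses are satisfied by x2 = False, x3 = True, x4 = False, x5 = True, x6 = False, x7 = True, x8 = False, x10 = False, x11 = True, x12 = True.
Every clause has at least one true literal under this assignment.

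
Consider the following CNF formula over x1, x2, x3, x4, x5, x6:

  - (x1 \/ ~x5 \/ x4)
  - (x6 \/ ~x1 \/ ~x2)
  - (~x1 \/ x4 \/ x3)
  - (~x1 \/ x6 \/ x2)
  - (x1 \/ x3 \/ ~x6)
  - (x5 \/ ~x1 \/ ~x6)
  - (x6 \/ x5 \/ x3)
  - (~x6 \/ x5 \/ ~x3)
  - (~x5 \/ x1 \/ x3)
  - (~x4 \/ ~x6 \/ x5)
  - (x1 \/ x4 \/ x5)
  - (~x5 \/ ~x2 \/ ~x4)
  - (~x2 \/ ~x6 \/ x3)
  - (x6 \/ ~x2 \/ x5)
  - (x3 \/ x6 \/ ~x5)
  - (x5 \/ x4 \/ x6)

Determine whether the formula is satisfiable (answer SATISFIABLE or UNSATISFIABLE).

Set x1 = True and propagate.
The remaining clauses are satisfied by x2 = False, x3 = True, x4 = False, x5 = True, x6 = True.
So x1 = T  x2 = F  x3 = T  x4 = F  x5 = T  x6 = T is a satisfying assignment.

SATISFIABLE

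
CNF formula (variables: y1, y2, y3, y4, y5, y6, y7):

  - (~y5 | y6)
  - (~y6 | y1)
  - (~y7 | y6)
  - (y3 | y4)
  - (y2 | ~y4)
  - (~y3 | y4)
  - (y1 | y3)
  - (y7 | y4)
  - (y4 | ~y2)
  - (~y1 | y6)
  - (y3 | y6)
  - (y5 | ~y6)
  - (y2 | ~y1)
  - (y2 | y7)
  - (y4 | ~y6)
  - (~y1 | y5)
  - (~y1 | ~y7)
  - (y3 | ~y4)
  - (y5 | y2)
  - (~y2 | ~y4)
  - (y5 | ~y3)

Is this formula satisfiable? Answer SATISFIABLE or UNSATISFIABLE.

UNSATISFIABLE

y4 = True:
  propagation gives y2=True; an empty clause results — contradiction.
y4 = False:
  propagation gives y3=True; an empty clause results — contradiction.
Every branch closes, so no satisfying assignment exists.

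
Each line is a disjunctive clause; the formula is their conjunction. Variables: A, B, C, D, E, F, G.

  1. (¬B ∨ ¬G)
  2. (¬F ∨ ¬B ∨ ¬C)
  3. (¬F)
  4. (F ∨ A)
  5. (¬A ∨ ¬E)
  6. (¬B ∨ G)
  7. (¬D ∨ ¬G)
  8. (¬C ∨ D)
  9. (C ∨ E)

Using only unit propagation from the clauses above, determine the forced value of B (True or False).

(¬F) is a unit clause: F = False.
From (F ∨ A) and F = False: A = True.
In (¬E ∨ ¬A), ¬A is now false; ¬E must hold, so E = False.
(C ∨ E): since E = False, the clause reduces to (C). C = True.
From (¬C ∨ D) and C = True: D = True.
(¬D ∨ ¬G) with D = True leaves only ¬G, so G = False.
In (G ∨ ¬B), G is now false; ¬B must hold, so B = False.

False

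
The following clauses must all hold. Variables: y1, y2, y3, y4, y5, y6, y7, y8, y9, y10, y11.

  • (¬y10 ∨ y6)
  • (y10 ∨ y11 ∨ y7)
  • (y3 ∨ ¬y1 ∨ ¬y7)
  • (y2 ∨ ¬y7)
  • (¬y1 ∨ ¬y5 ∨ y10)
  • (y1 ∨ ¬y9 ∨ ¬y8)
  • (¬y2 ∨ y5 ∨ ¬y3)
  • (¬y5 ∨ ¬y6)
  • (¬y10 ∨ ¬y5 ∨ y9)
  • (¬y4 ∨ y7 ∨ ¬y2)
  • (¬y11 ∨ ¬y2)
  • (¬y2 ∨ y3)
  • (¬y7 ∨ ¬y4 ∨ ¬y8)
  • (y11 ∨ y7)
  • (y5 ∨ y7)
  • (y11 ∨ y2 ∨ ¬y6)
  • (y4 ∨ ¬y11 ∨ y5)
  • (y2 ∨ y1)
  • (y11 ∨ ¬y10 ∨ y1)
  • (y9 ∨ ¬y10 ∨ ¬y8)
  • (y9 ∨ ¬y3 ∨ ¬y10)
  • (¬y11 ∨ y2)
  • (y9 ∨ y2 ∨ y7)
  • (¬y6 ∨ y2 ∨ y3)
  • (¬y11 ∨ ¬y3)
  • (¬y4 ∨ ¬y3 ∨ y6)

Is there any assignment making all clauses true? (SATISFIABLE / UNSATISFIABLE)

Set y1 = False and propagate.
  then y2 is forced to True.
  then y11 is forced to False.
  then y3 is forced to True.
  then y5 is forced to True.
  then y6 is forced to False.
  then y10 is forced to False.
  then y7 is forced to True.
  then y4 is forced to False.
Try y8 = True.
  then y9 is forced to False.
Every clause has at least one true literal under this assignment.
So y1=0, y2=1, y3=1, y4=0, y5=1, y6=0, y7=1, y8=1, y9=0, y10=0, y11=0 is a satisfying assignment.

SATISFIABLE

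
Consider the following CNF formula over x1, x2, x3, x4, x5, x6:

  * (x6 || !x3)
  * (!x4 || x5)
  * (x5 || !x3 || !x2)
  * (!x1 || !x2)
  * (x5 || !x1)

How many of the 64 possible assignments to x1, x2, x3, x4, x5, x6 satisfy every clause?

Case analysis on x5 and x1:
  x5=T, x1=T: x4 free; 3 ways for (x2,x3,x6) × 2^1 = 6.
  x5=T, x1=F: x2, x4 free; 3 ways for (x3,x6) × 2^2 = 12.
  x5=F, x1=T: a clause becomes empty — 0.
  x5=F, x1=F: 5 of the 16 assignments to (x2,x3,x4,x6) work.
Total: 6 + 12 + 0 + 5 = 23.

23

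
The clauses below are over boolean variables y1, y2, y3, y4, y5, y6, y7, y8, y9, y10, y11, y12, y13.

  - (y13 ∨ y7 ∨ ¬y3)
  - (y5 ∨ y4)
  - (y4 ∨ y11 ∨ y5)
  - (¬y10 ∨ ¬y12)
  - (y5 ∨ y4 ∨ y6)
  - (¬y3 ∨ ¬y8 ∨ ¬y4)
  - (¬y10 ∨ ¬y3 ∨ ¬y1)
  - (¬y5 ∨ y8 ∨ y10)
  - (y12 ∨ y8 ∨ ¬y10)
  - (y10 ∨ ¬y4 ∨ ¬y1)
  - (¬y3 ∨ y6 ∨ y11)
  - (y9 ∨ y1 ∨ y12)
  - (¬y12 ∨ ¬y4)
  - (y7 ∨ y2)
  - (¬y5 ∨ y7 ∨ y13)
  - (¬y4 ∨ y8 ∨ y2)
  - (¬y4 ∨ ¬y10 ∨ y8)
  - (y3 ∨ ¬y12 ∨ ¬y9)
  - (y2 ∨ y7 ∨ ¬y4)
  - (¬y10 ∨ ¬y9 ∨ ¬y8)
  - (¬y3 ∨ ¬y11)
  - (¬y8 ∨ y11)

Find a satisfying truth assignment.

y2 occurs only positively in the remaining clauses — set y2 = True.
y7 occurs only positively in the remaining clauses — set y7 = True.
Try y1 = True.
Set y3 = False and propagate.
Try y4 = False.
  then y5 is forced to True.
The remaining clauses are satisfied by y6 = False, y8 = True, y9 = False, y10 = False, y11 = True, y12 = True, y13 = True.
Every clause has at least one true literal under this assignment.

y1=1, y2=1, y3=0, y4=0, y5=1, y6=0, y7=1, y8=1, y9=0, y10=0, y11=1, y12=1, y13=1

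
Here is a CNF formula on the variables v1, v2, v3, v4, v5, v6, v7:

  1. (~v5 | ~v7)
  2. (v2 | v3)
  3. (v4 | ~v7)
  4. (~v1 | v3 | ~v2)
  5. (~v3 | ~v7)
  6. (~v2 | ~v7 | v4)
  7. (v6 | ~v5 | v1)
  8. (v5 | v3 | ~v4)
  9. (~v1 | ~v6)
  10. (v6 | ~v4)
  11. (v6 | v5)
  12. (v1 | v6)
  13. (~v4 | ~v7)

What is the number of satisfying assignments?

Split on v4, then v6.
  v4=1, v6=1: 5 of the 32 assignments to (v1,v2,v3,v5,v7) work.
  v4=1, v6=0: a clause becomes empty — 0.
  v4=0, v6=1: v5 free; 3 ways for (v1,v2,v3,v7) × 2^1 = 6.
  v4=0, v6=0: remaining (v1,v2,v3,v5,v7) ∈ {(1,0,1,1,0); (1,1,1,1,0)} — 2.
Total: 5 + 0 + 6 + 2 = 13.

13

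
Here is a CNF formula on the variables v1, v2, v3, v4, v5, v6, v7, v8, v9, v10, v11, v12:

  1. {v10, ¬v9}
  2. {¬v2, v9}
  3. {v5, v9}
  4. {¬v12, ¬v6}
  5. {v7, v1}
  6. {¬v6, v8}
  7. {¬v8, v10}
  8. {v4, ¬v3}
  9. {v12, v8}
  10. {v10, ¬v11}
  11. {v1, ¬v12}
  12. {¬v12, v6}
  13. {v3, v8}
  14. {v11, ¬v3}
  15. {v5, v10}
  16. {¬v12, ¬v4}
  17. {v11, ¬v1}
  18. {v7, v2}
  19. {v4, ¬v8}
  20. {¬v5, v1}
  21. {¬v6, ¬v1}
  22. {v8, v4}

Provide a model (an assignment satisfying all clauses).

Pure literal: v7 appears only positively; assign v7 = True.
v10 occurs only positively in the remaining clauses — set v10 = True.
Try v1 = False.
  then v12 is forced to False.
  then v8 is forced to True.
  then v4 is forced to True.
  then v5 is forced to False.
  then v9 is forced to True.
The remaining clauses are satisfied by v2 = False, v3 = True, v6 = True, v11 = True.
Check each clause:
  1. {¬v9, v10} — v10 is true.
  2. {¬v2, v9} — v9 is true.
  3. {v5, v9} — v9 is true.
  4. {¬v12, ¬v6} — ¬v12 is true.
  5. {v1, v7} — v7 is true.
  6. {v8, ¬v6} — v8 is true.
  7. {¬v8, v10} — v10 is true.
  8. {v4, ¬v3} — v4 is true.
  9. {v8, v12} — v8 is true.
  10. {v10, ¬v11} — v10 is true.
  11. {¬v12, v1} — ¬v12 is true.
  12. {v6, ¬v12} — ¬v12 is true.
  13. {v8, v3} — v8 is true.
  14. {v11, ¬v3} — v11 is true.
  15. {v10, v5} — v10 is true.
  16. {¬v12, ¬v4} — ¬v12 is true.
  17. {v11, ¬v1} — v11 is true.
  18. {v2, v7} — v7 is true.
  19. {v4, ¬v8} — v4 is true.
  20. {v1, ¬v5} — ¬v5 is true.
  21. {¬v6, ¬v1} — ¬v1 is true.
  22. {v4, v8} — v8 is true.

v1=0, v2=0, v3=1, v4=1, v5=0, v6=1, v7=1, v8=1, v9=1, v10=1, v11=1, v12=0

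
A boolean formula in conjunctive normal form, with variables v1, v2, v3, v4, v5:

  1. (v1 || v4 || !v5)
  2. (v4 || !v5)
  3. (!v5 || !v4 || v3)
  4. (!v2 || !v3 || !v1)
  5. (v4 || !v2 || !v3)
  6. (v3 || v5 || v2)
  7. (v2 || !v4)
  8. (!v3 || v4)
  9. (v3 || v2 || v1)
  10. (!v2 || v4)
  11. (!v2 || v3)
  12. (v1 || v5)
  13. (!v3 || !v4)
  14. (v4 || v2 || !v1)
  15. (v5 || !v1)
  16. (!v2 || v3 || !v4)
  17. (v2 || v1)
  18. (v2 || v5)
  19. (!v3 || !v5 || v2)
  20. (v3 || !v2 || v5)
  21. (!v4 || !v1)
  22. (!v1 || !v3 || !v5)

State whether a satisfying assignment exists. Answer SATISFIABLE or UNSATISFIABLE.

UNSATISFIABLE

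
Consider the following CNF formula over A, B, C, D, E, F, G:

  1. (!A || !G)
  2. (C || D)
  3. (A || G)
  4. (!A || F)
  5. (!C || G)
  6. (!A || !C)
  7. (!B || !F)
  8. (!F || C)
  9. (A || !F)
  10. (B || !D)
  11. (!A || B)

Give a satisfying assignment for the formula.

A = F, B = T, C = T, D = F, E = T, F = F, G = T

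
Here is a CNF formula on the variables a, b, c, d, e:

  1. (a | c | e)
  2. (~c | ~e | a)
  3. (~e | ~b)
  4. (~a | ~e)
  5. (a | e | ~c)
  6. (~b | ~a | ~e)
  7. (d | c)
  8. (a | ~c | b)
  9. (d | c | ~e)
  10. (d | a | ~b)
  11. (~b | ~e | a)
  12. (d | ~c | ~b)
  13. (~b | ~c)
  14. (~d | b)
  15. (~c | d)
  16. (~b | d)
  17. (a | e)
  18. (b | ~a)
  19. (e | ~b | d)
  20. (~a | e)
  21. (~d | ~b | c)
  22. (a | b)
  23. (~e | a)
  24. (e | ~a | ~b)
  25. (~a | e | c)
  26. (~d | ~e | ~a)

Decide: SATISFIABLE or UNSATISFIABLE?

UNSATISFIABLE

a = True:
  propagation gives e=False; an empty clause results — contradiction.
a = False:
  propagation gives e=True; an empty clause results — contradiction.
Every branch closes, so no satisfying assignment exists.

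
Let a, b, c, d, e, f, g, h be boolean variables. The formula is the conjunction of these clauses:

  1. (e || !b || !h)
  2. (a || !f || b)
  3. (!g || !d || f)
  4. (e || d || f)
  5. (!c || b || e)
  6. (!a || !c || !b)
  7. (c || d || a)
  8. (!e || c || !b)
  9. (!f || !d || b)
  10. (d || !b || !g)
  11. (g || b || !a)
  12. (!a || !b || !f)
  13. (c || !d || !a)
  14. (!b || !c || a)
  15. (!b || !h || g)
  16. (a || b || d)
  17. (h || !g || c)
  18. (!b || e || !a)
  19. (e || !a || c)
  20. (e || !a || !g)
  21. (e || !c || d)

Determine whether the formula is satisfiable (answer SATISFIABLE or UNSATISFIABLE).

Branch on a: take a = False.
Try b = False.
  then f is forced to False.
  then d is forced to True.
  then g is forced to False.
For the remaining variables, c = False, e = True, h = False works.
So a=F, b=F, c=F, d=T, e=T, f=F, g=F, h=F is a satisfying assignment.

SATISFIABLE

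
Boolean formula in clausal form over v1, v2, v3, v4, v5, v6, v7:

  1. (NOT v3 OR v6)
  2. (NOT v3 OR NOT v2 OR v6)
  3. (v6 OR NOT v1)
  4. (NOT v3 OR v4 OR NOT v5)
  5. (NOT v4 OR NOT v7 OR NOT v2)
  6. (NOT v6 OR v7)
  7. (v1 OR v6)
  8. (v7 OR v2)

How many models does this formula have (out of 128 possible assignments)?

Split on v6, then v2.
  v6=T, v2=T: v1 free; 3 ways for (v3,v4,v5,v7) × 2^1 = 6.
  v6=T, v2=F: v1 free; 7 ways for (v3,v4,v5,v7) × 2^1 = 14.
  v6=F, v2=T: a clause becomes empty — 0.
  v6=F, v2=F: a clause becomes empty — 0.
Total: 6 + 14 + 0 + 0 = 20.

20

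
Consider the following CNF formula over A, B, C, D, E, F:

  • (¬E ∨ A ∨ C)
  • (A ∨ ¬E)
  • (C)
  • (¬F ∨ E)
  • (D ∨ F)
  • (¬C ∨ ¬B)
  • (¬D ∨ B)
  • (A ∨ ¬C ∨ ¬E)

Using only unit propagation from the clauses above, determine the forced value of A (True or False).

True

(C) stands alone — C = True.
(¬B ∨ ¬C) with C = True leaves only ¬B, so B = False.
In (¬D ∨ B), B is now false; ¬D must hold, so D = False.
From (D ∨ F) and D = False: F = True.
In (E ∨ ¬F), ¬F is now false; E must hold, so E = True.
(A ∨ ¬E) with E = True leaves only A, so A = True.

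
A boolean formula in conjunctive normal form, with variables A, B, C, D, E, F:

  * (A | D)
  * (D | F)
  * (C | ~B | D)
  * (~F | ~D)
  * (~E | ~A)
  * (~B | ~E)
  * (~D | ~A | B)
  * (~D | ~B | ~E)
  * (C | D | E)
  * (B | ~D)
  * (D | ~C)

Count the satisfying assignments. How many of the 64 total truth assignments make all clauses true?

4

The models are:
  A=0 B=1 C=0 D=1 E=0 F=0
  A=0 B=1 C=1 D=1 E=0 F=0
  A=1 B=1 C=0 D=1 E=0 F=0
  A=1 B=1 C=1 D=1 E=0 F=0
That's 4 in total.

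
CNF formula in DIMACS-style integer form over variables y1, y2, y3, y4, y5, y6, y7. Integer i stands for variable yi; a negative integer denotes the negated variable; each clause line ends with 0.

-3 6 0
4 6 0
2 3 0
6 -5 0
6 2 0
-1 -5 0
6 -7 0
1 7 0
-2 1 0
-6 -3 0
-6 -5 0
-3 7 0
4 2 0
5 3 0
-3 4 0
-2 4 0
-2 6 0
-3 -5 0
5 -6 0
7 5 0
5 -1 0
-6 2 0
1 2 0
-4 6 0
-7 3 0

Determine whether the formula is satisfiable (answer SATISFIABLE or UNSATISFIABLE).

UNSATISFIABLE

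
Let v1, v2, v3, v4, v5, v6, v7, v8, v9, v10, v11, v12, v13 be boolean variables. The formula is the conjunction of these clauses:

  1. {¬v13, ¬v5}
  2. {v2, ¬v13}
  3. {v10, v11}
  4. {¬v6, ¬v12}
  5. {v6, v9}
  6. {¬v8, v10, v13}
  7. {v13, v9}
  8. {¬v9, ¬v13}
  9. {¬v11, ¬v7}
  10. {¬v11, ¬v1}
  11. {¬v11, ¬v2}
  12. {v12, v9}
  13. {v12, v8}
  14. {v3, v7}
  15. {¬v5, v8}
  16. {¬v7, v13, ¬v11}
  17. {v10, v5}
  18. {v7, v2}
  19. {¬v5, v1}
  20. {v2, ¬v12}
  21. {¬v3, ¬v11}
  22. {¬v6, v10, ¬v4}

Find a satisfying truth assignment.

v1=F, v2=T, v3=F, v4=F, v5=F, v6=F, v7=T, v8=T, v9=T, v10=T, v11=F, v12=F, v13=F

Check each clause:
  1. {¬v5, ¬v13} — ¬v13 is true.
  2. {¬v13, v2} — v2 is true.
  3. {v10, v11} — v10 is true.
  4. {¬v12, ¬v6} — ¬v6 is true.
  5. {v9, v6} — v9 is true.
  6. {v13, v10, ¬v8} — v10 is true.
  7. {v13, v9} — v9 is true.
  8. {¬v9, ¬v13} — ¬v13 is true.
  9. {¬v7, ¬v11} — ¬v11 is true.
  10. {¬v11, ¬v1} — ¬v11 is true.
  11. {¬v2, ¬v11} — ¬v11 is true.
  12. {v12, v9} — v9 is true.
  13. {v12, v8} — v8 is true.
  14. {v3, v7} — v7 is true.
  15. {v8, ¬v5} — v8 is true.
  16. {v13, ¬v7, ¬v11} — ¬v11 is true.
  17. {v10, v5} — v10 is true.
  18. {v7, v2} — v2 is true.
  19. {v1, ¬v5} — ¬v5 is true.
  20. {v2, ¬v12} — v2 is true.
  21. {¬v11, ¬v3} — ¬v3 is true.
  22. {¬v6, ¬v4, v10} — v10 is true.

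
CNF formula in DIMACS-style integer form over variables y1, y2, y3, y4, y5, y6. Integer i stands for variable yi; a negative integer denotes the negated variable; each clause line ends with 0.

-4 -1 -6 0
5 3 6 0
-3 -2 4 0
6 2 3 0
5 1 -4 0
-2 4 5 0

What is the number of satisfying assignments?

Case analysis on y4 and y2:
  y4=1, y2=1: 7 of the 16 assignments to (y1,y3,y5,y6) work.
  y4=1, y2=0: 5 of the 16 assignments to (y1,y3,y5,y6) work.
  y4=0, y2=1: remaining (y1,y3,y5,y6) ∈ {(0,0,1,0); (0,0,1,1); (1,0,1,0); (1,0,1,1)} — 4.
  y4=0, y2=0: y1, y5 free; 3 ways for (y3,y6) × 2^2 = 12.
Total: 7 + 5 + 4 + 12 = 28.

28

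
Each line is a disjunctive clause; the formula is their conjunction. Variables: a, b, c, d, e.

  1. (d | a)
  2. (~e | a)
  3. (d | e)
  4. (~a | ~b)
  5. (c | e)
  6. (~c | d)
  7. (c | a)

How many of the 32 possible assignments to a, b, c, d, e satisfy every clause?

6

Satisfying assignments:
  a=0 b=0 c=1 d=1 e=0
  a=0 b=1 c=1 d=1 e=0
  a=1 b=0 c=0 d=0 e=1
  a=1 b=0 c=0 d=1 e=1
  a=1 b=0 c=1 d=1 e=0
  a=1 b=0 c=1 d=1 e=1
Count: 6.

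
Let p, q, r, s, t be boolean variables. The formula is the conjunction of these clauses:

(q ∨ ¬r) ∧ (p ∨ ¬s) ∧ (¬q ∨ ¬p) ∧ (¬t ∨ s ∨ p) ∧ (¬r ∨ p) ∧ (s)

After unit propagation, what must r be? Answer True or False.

False

Unit clause (s) sets s = True.
In (¬s ∨ p), ¬s is now false; p must hold, so p = True.
In (¬q ∨ ¬p), ¬p is now false; ¬q must hold, so q = False.
From (¬r ∨ q) and q = False: r = False.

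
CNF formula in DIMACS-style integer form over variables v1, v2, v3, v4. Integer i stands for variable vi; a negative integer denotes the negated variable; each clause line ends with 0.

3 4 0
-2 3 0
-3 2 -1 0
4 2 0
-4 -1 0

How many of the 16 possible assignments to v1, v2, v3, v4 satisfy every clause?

5

The models are:
  v1=F v2=F v3=F v4=T
  v1=F v2=F v3=T v4=T
  v1=F v2=T v3=T v4=F
  v1=F v2=T v3=T v4=T
  v1=T v2=T v3=T v4=F
That's 5 in total.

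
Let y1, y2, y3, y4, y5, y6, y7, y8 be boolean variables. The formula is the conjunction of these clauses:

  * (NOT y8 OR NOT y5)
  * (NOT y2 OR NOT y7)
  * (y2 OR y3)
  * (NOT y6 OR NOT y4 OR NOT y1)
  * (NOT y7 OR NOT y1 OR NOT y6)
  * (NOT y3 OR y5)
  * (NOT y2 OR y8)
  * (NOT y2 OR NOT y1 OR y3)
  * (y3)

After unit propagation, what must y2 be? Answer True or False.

Unit clause (y3) sets y3 = True.
From (NOT y3 OR y5) and y3 = True: y5 = True.
From (NOT y5 OR NOT y8) and y5 = True: y8 = False.
(y8 OR NOT y2) with y8 = False leaves only NOT y2, so y2 = False.

False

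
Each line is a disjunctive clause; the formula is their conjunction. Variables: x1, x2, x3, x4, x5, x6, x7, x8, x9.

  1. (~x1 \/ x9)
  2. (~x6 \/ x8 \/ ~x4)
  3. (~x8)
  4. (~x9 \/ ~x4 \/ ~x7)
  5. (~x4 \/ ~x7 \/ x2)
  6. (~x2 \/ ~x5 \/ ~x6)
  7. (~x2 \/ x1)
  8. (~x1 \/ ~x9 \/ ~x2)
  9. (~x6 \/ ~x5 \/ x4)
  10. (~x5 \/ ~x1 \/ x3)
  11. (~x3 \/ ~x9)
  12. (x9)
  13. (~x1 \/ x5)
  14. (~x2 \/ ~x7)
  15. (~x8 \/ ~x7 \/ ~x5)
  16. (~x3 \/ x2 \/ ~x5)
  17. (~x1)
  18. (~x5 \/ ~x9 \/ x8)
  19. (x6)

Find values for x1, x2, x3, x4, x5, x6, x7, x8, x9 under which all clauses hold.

x1=False  x2=False  x3=False  x4=False  x5=False  x6=True  x7=False  x8=False  x9=True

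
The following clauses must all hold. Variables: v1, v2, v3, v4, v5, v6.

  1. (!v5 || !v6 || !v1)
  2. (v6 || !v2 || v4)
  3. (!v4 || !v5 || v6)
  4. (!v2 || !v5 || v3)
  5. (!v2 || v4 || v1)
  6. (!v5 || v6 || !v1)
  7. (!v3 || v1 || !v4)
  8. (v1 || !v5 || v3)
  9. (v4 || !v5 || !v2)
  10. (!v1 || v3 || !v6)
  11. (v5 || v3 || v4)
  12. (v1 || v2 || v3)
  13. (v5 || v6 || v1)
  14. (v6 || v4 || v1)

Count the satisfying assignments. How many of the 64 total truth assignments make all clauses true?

12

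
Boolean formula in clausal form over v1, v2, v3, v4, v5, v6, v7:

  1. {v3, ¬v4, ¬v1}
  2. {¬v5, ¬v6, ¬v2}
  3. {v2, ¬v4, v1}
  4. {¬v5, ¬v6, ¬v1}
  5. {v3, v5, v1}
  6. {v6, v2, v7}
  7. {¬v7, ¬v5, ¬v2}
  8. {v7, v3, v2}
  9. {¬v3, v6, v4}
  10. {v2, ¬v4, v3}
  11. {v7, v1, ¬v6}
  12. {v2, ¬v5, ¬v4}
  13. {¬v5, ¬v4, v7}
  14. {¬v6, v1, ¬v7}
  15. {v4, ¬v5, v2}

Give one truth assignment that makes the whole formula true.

v1=True, v2=True, v3=True, v4=True, v5=False, v6=False, v7=False

Check each clause:
  1. {v3, ¬v1, ¬v4} — v3 is true.
  2. {¬v5, ¬v2, ¬v6} — ¬v6 is true.
  3. {v1, ¬v4, v2} — v1 is true.
  4. {¬v6, ¬v5, ¬v1} — ¬v6 is true.
  5. {v3, v5, v1} — v1 is true.
  6. {v7, v2, v6} — v2 is true.
  7. {¬v2, ¬v5, ¬v7} — ¬v7 is true.
  8. {v3, v2, v7} — v2 is true.
  9. {v4, v6, ¬v3} — v4 is true.
  10. {v2, ¬v4, v3} — v2 is true.
  11. {v1, v7, ¬v6} — v1 is true.
  12. {¬v4, ¬v5, v2} — v2 is true.
  13. {¬v5, ¬v4, v7} — ¬v5 is true.
  14. {¬v7, ¬v6, v1} — v1 is true.
  15. {v4, v2, ¬v5} — v2 is true.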